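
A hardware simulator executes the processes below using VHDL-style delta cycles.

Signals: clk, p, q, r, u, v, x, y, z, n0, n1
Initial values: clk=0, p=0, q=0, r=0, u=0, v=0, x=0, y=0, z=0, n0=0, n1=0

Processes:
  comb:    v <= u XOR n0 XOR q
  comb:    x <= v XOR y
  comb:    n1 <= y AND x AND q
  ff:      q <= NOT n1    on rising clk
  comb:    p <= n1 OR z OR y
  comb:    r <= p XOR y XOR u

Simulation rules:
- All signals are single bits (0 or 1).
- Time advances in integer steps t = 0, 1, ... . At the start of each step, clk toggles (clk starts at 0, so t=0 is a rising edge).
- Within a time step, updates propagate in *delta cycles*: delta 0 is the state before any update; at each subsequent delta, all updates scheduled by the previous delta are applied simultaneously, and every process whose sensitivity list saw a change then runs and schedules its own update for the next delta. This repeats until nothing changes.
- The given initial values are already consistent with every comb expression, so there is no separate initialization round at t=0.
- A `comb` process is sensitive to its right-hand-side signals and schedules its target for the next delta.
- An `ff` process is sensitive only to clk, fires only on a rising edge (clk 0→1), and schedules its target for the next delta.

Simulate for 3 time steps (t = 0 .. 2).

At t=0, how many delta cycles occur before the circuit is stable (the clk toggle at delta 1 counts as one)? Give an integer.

4

t0.Δ0 n1=0 y=0 n0=0 clk=0 r=0 u=0 z=0 p=0 q=0 x=0 v=0
t0.Δ1 n1=0 y=0 n0=0 clk=1 r=0 u=0 z=0 p=0 q=0 x=0 v=0
t0.Δ2 n1=0 y=0 n0=0 clk=1 r=0 u=0 z=0 p=0 q=1 x=0 v=0
t0.Δ3 n1=0 y=0 n0=0 clk=1 r=0 u=0 z=0 p=0 q=1 x=0 v=1
t0.Δ4 n1=0 y=0 n0=0 clk=1 r=0 u=0 z=0 p=0 q=1 x=1 v=1
t1.Δ0 n1=0 y=0 n0=0 clk=1 r=0 u=0 z=0 p=0 q=1 x=1 v=1
t1.Δ1 n1=0 y=0 n0=0 clk=0 r=0 u=0 z=0 p=0 q=1 x=1 v=1
t2.Δ0 n1=0 y=0 n0=0 clk=0 r=0 u=0 z=0 p=0 q=1 x=1 v=1
t2.Δ1 n1=0 y=0 n0=0 clk=1 r=0 u=0 z=0 p=0 q=1 x=1 v=1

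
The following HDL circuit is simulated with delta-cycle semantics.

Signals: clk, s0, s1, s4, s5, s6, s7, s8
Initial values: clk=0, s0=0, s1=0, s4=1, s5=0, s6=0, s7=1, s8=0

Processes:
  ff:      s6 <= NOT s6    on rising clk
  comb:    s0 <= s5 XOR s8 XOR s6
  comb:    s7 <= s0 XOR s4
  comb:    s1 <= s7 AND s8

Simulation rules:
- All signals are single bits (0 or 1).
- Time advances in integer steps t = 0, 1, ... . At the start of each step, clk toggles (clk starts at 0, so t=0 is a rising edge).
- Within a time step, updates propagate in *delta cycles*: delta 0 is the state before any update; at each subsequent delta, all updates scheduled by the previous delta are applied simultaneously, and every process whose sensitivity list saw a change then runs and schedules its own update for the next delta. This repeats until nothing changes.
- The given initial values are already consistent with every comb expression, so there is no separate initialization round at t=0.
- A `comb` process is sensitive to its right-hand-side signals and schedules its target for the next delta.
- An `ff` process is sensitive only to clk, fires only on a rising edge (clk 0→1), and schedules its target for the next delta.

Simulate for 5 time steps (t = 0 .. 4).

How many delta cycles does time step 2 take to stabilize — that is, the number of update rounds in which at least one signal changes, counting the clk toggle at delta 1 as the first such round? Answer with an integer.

[bits: s8,s4,s0,s6,s5,s1,clk,s7]
t=0: Δ0=01000001 Δ1=01000011 Δ2=01010011 Δ3=01110011 Δ4=01110010 | 4Δ
t=1: Δ0=01110010 Δ1=01110000 | 1Δ
t=2: Δ0=01110000 Δ1=01110010 Δ2=01100010 Δ3=01000010 Δ4=01000011 | 4Δ
t=3: Δ0=01000011 Δ1=01000001 | 1Δ
t=4: Δ0=01000001 Δ1=01000011 Δ2=01010011 Δ3=01110011 Δ4=01110010 | 4Δ

4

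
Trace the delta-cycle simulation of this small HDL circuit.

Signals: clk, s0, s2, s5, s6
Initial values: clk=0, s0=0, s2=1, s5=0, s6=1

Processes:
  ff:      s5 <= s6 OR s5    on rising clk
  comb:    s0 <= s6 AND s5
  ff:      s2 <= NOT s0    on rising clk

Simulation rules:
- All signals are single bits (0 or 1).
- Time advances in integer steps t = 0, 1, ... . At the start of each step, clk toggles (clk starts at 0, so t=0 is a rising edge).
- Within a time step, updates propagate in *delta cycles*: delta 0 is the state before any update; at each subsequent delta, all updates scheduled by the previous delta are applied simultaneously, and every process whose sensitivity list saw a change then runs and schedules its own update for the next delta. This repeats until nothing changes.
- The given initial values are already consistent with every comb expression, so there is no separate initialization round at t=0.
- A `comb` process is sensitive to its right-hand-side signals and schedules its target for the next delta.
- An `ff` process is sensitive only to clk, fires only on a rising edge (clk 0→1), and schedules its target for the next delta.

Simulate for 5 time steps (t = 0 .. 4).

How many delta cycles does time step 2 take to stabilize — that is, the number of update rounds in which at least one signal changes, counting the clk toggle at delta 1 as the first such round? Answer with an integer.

[bits: s2,s5,s6,clk,s0]
t=0: Δ0=10100 Δ1=10110 Δ2=11110 Δ3=11111 | 3Δ
t=1: Δ0=11111 Δ1=11101 | 1Δ
t=2: Δ0=11101 Δ1=11111 Δ2=01111 | 2Δ
t=3: Δ0=01111 Δ1=01101 | 1Δ
t=4: Δ0=01101 Δ1=01111 | 1Δ

2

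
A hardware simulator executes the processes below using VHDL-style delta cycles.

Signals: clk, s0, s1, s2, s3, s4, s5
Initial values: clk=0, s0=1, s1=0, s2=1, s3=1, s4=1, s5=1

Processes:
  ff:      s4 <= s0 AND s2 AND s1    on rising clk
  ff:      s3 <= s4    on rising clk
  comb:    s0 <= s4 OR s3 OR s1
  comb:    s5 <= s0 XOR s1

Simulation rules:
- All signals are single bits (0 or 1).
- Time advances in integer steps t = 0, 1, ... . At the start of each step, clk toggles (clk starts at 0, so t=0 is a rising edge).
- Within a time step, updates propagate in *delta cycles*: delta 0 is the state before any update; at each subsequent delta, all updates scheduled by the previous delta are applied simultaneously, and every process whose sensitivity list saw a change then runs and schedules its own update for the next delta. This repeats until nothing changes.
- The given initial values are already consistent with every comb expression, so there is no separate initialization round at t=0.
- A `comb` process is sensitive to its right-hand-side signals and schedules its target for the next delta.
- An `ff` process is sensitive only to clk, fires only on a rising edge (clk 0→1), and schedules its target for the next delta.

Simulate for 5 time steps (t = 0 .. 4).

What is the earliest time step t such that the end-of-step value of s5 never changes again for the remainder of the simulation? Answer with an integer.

2

[bits: clk,s4,s5,s0,s1,s3,s2]
t=0: Δ0=0111011 Δ1=1111011 Δ2=1011011 | 2Δ
t=1: Δ0=1011011 Δ1=0011011 | 1Δ
t=2: Δ0=0011011 Δ1=1011011 Δ2=1011001 Δ3=1010001 Δ4=1000001 | 4Δ
t=3: Δ0=1000001 Δ1=0000001 | 1Δ
t=4: Δ0=0000001 Δ1=1000001 | 1Δ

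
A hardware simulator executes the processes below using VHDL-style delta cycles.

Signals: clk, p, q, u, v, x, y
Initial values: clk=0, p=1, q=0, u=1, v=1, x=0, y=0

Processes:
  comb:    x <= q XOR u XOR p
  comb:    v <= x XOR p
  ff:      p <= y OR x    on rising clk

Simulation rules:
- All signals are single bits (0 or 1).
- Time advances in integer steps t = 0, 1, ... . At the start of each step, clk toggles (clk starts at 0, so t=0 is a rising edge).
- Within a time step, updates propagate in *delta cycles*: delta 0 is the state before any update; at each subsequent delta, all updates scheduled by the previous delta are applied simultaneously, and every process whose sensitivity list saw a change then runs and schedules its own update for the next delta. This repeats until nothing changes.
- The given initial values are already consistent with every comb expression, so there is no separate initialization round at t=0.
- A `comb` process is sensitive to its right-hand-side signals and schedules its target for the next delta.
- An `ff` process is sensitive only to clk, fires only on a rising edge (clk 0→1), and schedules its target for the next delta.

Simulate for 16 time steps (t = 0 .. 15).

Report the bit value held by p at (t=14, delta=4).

[bits: p,y,x,clk,q,v,u]
t=0: Δ0=1000011 Δ1=1001011 Δ2=0001011 Δ3=0011001 Δ4=0011011 | 4Δ
t=1: Δ0=0011011 Δ1=0010011 | 1Δ
t=2: Δ0=0010011 Δ1=0011011 Δ2=1011011 Δ3=1001001 Δ4=1001011 | 4Δ
t=3: Δ0=1001011 Δ1=1000011 | 1Δ
t=4: Δ0=1000011 Δ1=1001011 Δ2=0001011 Δ3=0011001 Δ4=0011011 | 4Δ
t=5: Δ0=0011011 Δ1=0010011 | 1Δ
t=6: Δ0=0010011 Δ1=0011011 Δ2=1011011 Δ3=1001001 Δ4=1001011 | 4Δ
t=7: Δ0=1001011 Δ1=1000011 | 1Δ
t=8: Δ0=1000011 Δ1=1001011 Δ2=0001011 Δ3=0011001 Δ4=0011011 | 4Δ
t=9: Δ0=0011011 Δ1=0010011 | 1Δ
t=10: Δ0=0010011 Δ1=0011011 Δ2=1011011 Δ3=1001001 Δ4=1001011 | 4Δ
t=11: Δ0=1001011 Δ1=1000011 | 1Δ
t=12: Δ0=1000011 Δ1=1001011 Δ2=0001011 Δ3=0011001 Δ4=0011011 | 4Δ
t=13: Δ0=0011011 Δ1=0010011 | 1Δ
t=14: Δ0=0010011 Δ1=0011011 Δ2=1011011 Δ3=1001001 Δ4=1001011 | 4Δ
t=15: Δ0=1001011 Δ1=1000011 | 1Δ

1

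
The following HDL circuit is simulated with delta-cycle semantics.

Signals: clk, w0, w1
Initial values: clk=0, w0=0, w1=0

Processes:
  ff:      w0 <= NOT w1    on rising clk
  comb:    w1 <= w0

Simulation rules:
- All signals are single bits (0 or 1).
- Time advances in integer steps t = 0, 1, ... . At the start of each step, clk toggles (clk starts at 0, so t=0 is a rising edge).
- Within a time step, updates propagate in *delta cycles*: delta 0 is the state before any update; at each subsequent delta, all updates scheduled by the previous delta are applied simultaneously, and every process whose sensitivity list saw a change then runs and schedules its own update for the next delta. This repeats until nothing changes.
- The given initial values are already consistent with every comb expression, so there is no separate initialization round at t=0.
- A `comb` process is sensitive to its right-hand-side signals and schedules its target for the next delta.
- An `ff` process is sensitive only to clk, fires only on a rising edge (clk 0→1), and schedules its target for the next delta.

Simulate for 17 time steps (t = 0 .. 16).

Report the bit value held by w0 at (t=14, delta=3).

[bits: w1,w0,clk]
t=0: Δ0=000 Δ1=001 Δ2=011 Δ3=111 | 3Δ
t=1: Δ0=111 Δ1=110 | 1Δ
t=2: Δ0=110 Δ1=111 Δ2=101 Δ3=001 | 3Δ
t=3: Δ0=001 Δ1=000 | 1Δ
t=4: Δ0=000 Δ1=001 Δ2=011 Δ3=111 | 3Δ
t=5: Δ0=111 Δ1=110 | 1Δ
t=6: Δ0=110 Δ1=111 Δ2=101 Δ3=001 | 3Δ
t=7: Δ0=001 Δ1=000 | 1Δ
t=8: Δ0=000 Δ1=001 Δ2=011 Δ3=111 | 3Δ
t=9: Δ0=111 Δ1=110 | 1Δ
t=10: Δ0=110 Δ1=111 Δ2=101 Δ3=001 | 3Δ
t=11: Δ0=001 Δ1=000 | 1Δ
t=12: Δ0=000 Δ1=001 Δ2=011 Δ3=111 | 3Δ
t=13: Δ0=111 Δ1=110 | 1Δ
t=14: Δ0=110 Δ1=111 Δ2=101 Δ3=001 | 3Δ
t=15: Δ0=001 Δ1=000 | 1Δ
t=16: Δ0=000 Δ1=001 Δ2=011 Δ3=111 | 3Δ

0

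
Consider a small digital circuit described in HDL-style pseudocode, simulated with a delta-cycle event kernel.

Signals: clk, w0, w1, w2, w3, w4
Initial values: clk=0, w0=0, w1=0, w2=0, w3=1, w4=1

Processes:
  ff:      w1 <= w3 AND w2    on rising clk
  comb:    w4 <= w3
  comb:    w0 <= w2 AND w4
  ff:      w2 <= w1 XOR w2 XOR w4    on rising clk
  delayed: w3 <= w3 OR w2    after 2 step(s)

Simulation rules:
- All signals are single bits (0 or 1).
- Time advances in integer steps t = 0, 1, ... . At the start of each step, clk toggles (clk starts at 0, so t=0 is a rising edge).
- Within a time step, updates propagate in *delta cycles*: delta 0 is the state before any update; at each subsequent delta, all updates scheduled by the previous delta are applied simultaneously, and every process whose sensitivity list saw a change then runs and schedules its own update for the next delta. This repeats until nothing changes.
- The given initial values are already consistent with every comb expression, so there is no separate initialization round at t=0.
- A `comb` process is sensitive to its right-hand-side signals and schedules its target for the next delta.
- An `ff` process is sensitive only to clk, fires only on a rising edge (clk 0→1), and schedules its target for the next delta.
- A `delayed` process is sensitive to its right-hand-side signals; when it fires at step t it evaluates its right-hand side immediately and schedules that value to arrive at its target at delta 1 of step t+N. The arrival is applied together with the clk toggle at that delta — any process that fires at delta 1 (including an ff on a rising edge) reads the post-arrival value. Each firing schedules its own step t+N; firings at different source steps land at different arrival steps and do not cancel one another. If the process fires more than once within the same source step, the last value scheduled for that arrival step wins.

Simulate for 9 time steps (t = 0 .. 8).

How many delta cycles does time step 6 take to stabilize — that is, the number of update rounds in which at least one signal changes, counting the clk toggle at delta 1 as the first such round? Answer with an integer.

t=0 Δ0: w3=1 clk=0 w2=0 w4=1 w0=0 w1=0
  Δ1: clk:0→1
  Δ2: w2:0→1
  Δ3: w0:0→1
  (3Δ to stable)
t=1 Δ0: w3=1 clk=1 w2=1 w4=1 w0=1 w1=0
  Δ1: clk:1→0
  (1Δ to stable)
t=2 Δ0: w3=1 clk=0 w2=1 w4=1 w0=1 w1=0
  Δ1: clk:0→1
  Δ2: w2:1→0, w1:0→1
  Δ3: w0:1→0
  (3Δ to stable)
t=3 Δ0: w3=1 clk=1 w2=0 w4=1 w0=0 w1=1
  Δ1: clk:1→0
  (1Δ to stable)
t=4 Δ0: w3=1 clk=0 w2=0 w4=1 w0=0 w1=1
  Δ1: clk:0→1
  Δ2: w1:1→0
  (2Δ to stable)
t=5 Δ0: w3=1 clk=1 w2=0 w4=1 w0=0 w1=0
  Δ1: clk:1→0
  (1Δ to stable)
t=6 Δ0: w3=1 clk=0 w2=0 w4=1 w0=0 w1=0
  Δ1: clk:0→1
  Δ2: w2:0→1
  Δ3: w0:0→1
  (3Δ to stable)
t=7 Δ0: w3=1 clk=1 w2=1 w4=1 w0=1 w1=0
  Δ1: clk:1→0
  (1Δ to stable)
t=8 Δ0: w3=1 clk=0 w2=1 w4=1 w0=1 w1=0
  Δ1: clk:0→1
  Δ2: w2:1→0, w1:0→1
  Δ3: w0:1→0
  (3Δ to stable)

3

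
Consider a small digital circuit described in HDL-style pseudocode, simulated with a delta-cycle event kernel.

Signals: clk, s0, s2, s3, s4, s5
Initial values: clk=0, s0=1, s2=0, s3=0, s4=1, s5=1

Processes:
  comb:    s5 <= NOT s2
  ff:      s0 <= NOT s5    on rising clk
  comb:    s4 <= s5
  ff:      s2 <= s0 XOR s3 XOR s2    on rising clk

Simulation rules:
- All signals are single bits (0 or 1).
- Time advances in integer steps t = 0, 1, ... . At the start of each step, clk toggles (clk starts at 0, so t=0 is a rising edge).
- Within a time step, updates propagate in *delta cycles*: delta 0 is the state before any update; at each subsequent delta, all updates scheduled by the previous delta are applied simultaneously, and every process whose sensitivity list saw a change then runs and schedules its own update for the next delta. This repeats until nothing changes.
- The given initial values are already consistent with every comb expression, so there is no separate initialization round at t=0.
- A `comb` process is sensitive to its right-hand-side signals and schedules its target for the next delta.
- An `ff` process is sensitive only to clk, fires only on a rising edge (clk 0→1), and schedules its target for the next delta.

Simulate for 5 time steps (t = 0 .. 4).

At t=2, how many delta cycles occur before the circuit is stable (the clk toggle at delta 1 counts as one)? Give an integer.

t0.Δ0 clk=0 s0=1 s5=1 s2=0 s3=0 s4=1
t0.Δ1 clk=1 s0=1 s5=1 s2=0 s3=0 s4=1
t0.Δ2 clk=1 s0=0 s5=1 s2=1 s3=0 s4=1
t0.Δ3 clk=1 s0=0 s5=0 s2=1 s3=0 s4=1
t0.Δ4 clk=1 s0=0 s5=0 s2=1 s3=0 s4=0
t1.Δ0 clk=1 s0=0 s5=0 s2=1 s3=0 s4=0
t1.Δ1 clk=0 s0=0 s5=0 s2=1 s3=0 s4=0
t2.Δ0 clk=0 s0=0 s5=0 s2=1 s3=0 s4=0
t2.Δ1 clk=1 s0=0 s5=0 s2=1 s3=0 s4=0
t2.Δ2 clk=1 s0=1 s5=0 s2=1 s3=0 s4=0
t3.Δ0 clk=1 s0=1 s5=0 s2=1 s3=0 s4=0
t3.Δ1 clk=0 s0=1 s5=0 s2=1 s3=0 s4=0
t4.Δ0 clk=0 s0=1 s5=0 s2=1 s3=0 s4=0
t4.Δ1 clk=1 s0=1 s5=0 s2=1 s3=0 s4=0
t4.Δ2 clk=1 s0=1 s5=0 s2=0 s3=0 s4=0
t4.Δ3 clk=1 s0=1 s5=1 s2=0 s3=0 s4=0
t4.Δ4 clk=1 s0=1 s5=1 s2=0 s3=0 s4=1

2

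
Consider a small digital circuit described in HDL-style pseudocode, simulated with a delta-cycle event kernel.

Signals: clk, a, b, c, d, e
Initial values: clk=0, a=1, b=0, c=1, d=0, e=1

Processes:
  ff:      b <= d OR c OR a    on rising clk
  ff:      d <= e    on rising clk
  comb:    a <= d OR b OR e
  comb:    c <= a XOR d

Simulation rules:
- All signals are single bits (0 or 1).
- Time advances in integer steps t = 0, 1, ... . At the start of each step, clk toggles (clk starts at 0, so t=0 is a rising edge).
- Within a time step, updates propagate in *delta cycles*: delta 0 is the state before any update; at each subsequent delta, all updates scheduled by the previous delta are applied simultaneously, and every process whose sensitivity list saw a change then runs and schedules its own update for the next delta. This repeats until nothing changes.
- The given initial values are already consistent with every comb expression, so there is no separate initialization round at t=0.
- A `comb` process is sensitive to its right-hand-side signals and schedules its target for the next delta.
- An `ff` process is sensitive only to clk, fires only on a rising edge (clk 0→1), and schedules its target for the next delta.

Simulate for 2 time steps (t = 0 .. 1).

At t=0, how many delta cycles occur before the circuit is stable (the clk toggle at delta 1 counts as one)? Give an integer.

t=0 Δ0: d=0 c=1 e=1 a=1 b=0 clk=0
  Δ1: clk:0→1
  Δ2: d:0→1, b:0→1
  Δ3: c:1→0
  (3Δ to stable)
t=1 Δ0: d=1 c=0 e=1 a=1 b=1 clk=1
  Δ1: clk:1→0
  (1Δ to stable)

3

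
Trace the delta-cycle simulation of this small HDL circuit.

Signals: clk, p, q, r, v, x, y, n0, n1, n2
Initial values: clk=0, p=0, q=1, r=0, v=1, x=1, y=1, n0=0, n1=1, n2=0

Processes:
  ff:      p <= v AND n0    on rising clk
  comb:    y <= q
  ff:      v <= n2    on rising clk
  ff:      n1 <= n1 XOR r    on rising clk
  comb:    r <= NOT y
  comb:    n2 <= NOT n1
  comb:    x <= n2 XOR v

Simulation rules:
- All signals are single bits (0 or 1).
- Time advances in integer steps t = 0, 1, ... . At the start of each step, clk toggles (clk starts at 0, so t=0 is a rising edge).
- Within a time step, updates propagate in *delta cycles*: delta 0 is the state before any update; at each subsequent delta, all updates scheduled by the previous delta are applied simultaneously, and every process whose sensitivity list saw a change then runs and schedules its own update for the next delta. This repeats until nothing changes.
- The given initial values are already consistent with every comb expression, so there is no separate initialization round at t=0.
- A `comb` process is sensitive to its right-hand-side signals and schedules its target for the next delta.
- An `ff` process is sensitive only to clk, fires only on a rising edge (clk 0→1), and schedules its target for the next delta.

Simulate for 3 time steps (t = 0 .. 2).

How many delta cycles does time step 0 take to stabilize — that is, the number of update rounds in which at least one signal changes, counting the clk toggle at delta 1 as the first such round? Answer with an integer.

3

t0.Δ0 x=1 v=1 n2=0 n1=1 r=0 p=0 clk=0 y=1 q=1 n0=0
t0.Δ1 x=1 v=1 n2=0 n1=1 r=0 p=0 clk=1 y=1 q=1 n0=0
t0.Δ2 x=1 v=0 n2=0 n1=1 r=0 p=0 clk=1 y=1 q=1 n0=0
t0.Δ3 x=0 v=0 n2=0 n1=1 r=0 p=0 clk=1 y=1 q=1 n0=0
t1.Δ0 x=0 v=0 n2=0 n1=1 r=0 p=0 clk=1 y=1 q=1 n0=0
t1.Δ1 x=0 v=0 n2=0 n1=1 r=0 p=0 clk=0 y=1 q=1 n0=0
t2.Δ0 x=0 v=0 n2=0 n1=1 r=0 p=0 clk=0 y=1 q=1 n0=0
t2.Δ1 x=0 v=0 n2=0 n1=1 r=0 p=0 clk=1 y=1 q=1 n0=0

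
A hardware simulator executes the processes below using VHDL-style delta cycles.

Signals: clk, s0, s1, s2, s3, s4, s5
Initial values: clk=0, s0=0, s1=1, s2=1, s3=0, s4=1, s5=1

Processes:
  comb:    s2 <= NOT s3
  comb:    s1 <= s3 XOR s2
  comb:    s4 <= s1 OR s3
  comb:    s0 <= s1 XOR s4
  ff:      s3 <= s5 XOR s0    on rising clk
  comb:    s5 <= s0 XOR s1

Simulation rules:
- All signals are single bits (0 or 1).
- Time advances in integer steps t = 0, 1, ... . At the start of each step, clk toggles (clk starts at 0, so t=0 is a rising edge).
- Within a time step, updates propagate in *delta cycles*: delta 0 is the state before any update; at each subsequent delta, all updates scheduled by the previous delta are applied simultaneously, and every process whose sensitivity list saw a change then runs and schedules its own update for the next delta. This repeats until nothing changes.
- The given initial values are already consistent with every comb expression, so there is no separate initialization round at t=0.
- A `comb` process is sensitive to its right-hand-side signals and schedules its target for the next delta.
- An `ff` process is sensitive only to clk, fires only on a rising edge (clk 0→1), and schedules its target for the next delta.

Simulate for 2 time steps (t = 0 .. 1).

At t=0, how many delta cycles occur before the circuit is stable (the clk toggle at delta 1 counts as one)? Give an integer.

t=0 Δ0: s0=0 s2=1 s4=1 s1=1 s3=0 s5=1 clk=0
  Δ1: clk:0→1
  Δ2: s3:0→1
  Δ3: s2:1→0, s1:1→0
  Δ4: s0:0→1, s1:0→1, s5:1→0
  Δ5: s0:1→0
  Δ6: s5:0→1
  (6Δ to stable)
t=1 Δ0: s0=0 s2=0 s4=1 s1=1 s3=1 s5=1 clk=1
  Δ1: clk:1→0
  (1Δ to stable)

6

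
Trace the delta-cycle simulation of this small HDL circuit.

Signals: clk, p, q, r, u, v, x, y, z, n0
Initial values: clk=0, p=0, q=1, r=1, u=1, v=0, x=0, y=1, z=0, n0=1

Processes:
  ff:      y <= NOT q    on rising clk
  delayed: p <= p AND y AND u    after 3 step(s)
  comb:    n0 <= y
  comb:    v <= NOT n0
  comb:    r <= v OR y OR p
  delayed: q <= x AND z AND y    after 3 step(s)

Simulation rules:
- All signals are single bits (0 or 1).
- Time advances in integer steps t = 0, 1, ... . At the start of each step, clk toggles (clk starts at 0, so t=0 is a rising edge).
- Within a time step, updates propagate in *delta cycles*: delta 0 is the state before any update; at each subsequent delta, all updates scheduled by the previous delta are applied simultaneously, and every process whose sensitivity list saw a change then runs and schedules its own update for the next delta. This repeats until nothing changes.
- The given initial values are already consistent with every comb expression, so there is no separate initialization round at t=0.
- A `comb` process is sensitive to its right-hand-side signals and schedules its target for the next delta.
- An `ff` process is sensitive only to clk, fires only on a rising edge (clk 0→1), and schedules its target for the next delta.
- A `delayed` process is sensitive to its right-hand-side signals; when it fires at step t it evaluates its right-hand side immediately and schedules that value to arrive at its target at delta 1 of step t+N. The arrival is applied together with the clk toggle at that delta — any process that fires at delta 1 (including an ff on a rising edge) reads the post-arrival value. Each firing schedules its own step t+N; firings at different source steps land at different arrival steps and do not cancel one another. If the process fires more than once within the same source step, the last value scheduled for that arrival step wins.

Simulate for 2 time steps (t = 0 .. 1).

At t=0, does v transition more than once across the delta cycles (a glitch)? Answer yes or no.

t0.Δ0 p=0 r=1 n0=1 y=1 v=0 clk=0 q=1 x=0 u=1 z=0
t0.Δ1 p=0 r=1 n0=1 y=1 v=0 clk=1 q=1 x=0 u=1 z=0
t0.Δ2 p=0 r=1 n0=1 y=0 v=0 clk=1 q=1 x=0 u=1 z=0
t0.Δ3 p=0 r=0 n0=0 y=0 v=0 clk=1 q=1 x=0 u=1 z=0
t0.Δ4 p=0 r=0 n0=0 y=0 v=1 clk=1 q=1 x=0 u=1 z=0
t0.Δ5 p=0 r=1 n0=0 y=0 v=1 clk=1 q=1 x=0 u=1 z=0
t1.Δ0 p=0 r=1 n0=0 y=0 v=1 clk=1 q=1 x=0 u=1 z=0
t1.Δ1 p=0 r=1 n0=0 y=0 v=1 clk=0 q=1 x=0 u=1 z=0

no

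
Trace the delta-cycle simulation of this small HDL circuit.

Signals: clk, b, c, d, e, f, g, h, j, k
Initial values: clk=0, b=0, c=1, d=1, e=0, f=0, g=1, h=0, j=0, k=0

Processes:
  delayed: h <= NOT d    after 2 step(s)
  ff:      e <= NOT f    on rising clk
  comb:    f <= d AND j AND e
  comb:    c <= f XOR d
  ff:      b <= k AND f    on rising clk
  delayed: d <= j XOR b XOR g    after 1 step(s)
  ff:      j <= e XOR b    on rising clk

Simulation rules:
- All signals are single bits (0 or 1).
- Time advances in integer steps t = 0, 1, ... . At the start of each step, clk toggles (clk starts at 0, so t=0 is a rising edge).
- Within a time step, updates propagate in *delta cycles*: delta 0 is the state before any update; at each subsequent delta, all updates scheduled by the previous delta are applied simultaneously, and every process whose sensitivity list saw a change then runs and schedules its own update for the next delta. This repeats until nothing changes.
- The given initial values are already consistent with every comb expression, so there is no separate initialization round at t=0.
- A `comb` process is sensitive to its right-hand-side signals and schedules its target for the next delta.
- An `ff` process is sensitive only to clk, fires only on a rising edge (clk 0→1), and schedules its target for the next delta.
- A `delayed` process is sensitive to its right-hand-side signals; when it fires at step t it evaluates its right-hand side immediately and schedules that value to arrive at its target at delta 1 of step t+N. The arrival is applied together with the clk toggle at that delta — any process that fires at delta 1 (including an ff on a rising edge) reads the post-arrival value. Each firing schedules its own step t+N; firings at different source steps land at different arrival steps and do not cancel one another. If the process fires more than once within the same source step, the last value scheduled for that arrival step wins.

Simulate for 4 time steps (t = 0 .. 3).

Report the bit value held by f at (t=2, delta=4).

t=0 Δ0: h=0 clk=0 g=1 f=0 j=0 d=1 e=0 b=0 k=0 c=1
  Δ1: clk:0→1
  Δ2: e:0→1
  (2Δ to stable)
t=1 Δ0: h=0 clk=1 g=1 f=0 j=0 d=1 e=1 b=0 k=0 c=1
  Δ1: clk:1→0
  (1Δ to stable)
t=2 Δ0: h=0 clk=0 g=1 f=0 j=0 d=1 e=1 b=0 k=0 c=1
  Δ1: clk:0→1
  Δ2: j:0→1
  Δ3: f:0→1
  Δ4: c:1→0
  (4Δ to stable)
t=3 Δ0: h=0 clk=1 g=1 f=1 j=1 d=1 e=1 b=0 k=0 c=0
  Δ1: clk:1→0, d:1→0
  Δ2: f:1→0, c:0→1
  Δ3: c:1→0
  (3Δ to stable)

1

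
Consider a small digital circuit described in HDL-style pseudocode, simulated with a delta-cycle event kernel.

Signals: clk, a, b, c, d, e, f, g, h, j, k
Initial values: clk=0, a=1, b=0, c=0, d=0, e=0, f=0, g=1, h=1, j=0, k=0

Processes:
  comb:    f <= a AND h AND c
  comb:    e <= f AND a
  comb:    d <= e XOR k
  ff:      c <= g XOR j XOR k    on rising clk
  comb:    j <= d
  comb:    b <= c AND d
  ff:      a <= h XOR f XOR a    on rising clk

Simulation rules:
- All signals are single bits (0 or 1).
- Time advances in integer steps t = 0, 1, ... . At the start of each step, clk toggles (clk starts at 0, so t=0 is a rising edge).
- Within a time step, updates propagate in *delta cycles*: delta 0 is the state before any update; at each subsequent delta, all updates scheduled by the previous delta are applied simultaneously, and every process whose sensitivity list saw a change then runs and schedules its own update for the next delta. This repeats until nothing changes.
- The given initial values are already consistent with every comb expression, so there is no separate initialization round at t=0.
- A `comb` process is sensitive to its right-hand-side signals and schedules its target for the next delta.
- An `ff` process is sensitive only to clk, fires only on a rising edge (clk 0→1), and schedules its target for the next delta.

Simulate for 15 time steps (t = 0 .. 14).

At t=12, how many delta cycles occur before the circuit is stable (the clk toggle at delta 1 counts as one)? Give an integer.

t0.Δ0 e=0 d=0 h=1 g=1 b=0 c=0 a=1 f=0 clk=0 k=0 j=0
t0.Δ1 e=0 d=0 h=1 g=1 b=0 c=0 a=1 f=0 clk=1 k=0 j=0
t0.Δ2 e=0 d=0 h=1 g=1 b=0 c=1 a=0 f=0 clk=1 k=0 j=0
t1.Δ0 e=0 d=0 h=1 g=1 b=0 c=1 a=0 f=0 clk=1 k=0 j=0
t1.Δ1 e=0 d=0 h=1 g=1 b=0 c=1 a=0 f=0 clk=0 k=0 j=0
t2.Δ0 e=0 d=0 h=1 g=1 b=0 c=1 a=0 f=0 clk=0 k=0 j=0
t2.Δ1 e=0 d=0 h=1 g=1 b=0 c=1 a=0 f=0 clk=1 k=0 j=0
t2.Δ2 e=0 d=0 h=1 g=1 b=0 c=1 a=1 f=0 clk=1 k=0 j=0
t2.Δ3 e=0 d=0 h=1 g=1 b=0 c=1 a=1 f=1 clk=1 k=0 j=0
t2.Δ4 e=1 d=0 h=1 g=1 b=0 c=1 a=1 f=1 clk=1 k=0 j=0
t2.Δ5 e=1 d=1 h=1 g=1 b=0 c=1 a=1 f=1 clk=1 k=0 j=0
t2.Δ6 e=1 d=1 h=1 g=1 b=1 c=1 a=1 f=1 clk=1 k=0 j=1
t3.Δ0 e=1 d=1 h=1 g=1 b=1 c=1 a=1 f=1 clk=1 k=0 j=1
t3.Δ1 e=1 d=1 h=1 g=1 b=1 c=1 a=1 f=1 clk=0 k=0 j=1
t4.Δ0 e=1 d=1 h=1 g=1 b=1 c=1 a=1 f=1 clk=0 k=0 j=1
t4.Δ1 e=1 d=1 h=1 g=1 b=1 c=1 a=1 f=1 clk=1 k=0 j=1
t4.Δ2 e=1 d=1 h=1 g=1 b=1 c=0 a=1 f=1 clk=1 k=0 j=1
t4.Δ3 e=1 d=1 h=1 g=1 b=0 c=0 a=1 f=0 clk=1 k=0 j=1
t4.Δ4 e=0 d=1 h=1 g=1 b=0 c=0 a=1 f=0 clk=1 k=0 j=1
t4.Δ5 e=0 d=0 h=1 g=1 b=0 c=0 a=1 f=0 clk=1 k=0 j=1
t4.Δ6 e=0 d=0 h=1 g=1 b=0 c=0 a=1 f=0 clk=1 k=0 j=0
t5.Δ0 e=0 d=0 h=1 g=1 b=0 c=0 a=1 f=0 clk=1 k=0 j=0
t5.Δ1 e=0 d=0 h=1 g=1 b=0 c=0 a=1 f=0 clk=0 k=0 j=0
t6.Δ0 e=0 d=0 h=1 g=1 b=0 c=0 a=1 f=0 clk=0 k=0 j=0
t6.Δ1 e=0 d=0 h=1 g=1 b=0 c=0 a=1 f=0 clk=1 k=0 j=0
t6.Δ2 e=0 d=0 h=1 g=1 b=0 c=1 a=0 f=0 clk=1 k=0 j=0
t7.Δ0 e=0 d=0 h=1 g=1 b=0 c=1 a=0 f=0 clk=1 k=0 j=0
t7.Δ1 e=0 d=0 h=1 g=1 b=0 c=1 a=0 f=0 clk=0 k=0 j=0
t8.Δ0 e=0 d=0 h=1 g=1 b=0 c=1 a=0 f=0 clk=0 k=0 j=0
t8.Δ1 e=0 d=0 h=1 g=1 b=0 c=1 a=0 f=0 clk=1 k=0 j=0
t8.Δ2 e=0 d=0 h=1 g=1 b=0 c=1 a=1 f=0 clk=1 k=0 j=0
t8.Δ3 e=0 d=0 h=1 g=1 b=0 c=1 a=1 f=1 clk=1 k=0 j=0
t8.Δ4 e=1 d=0 h=1 g=1 b=0 c=1 a=1 f=1 clk=1 k=0 j=0
t8.Δ5 e=1 d=1 h=1 g=1 b=0 c=1 a=1 f=1 clk=1 k=0 j=0
t8.Δ6 e=1 d=1 h=1 g=1 b=1 c=1 a=1 f=1 clk=1 k=0 j=1
t9.Δ0 e=1 d=1 h=1 g=1 b=1 c=1 a=1 f=1 clk=1 k=0 j=1
t9.Δ1 e=1 d=1 h=1 g=1 b=1 c=1 a=1 f=1 clk=0 k=0 j=1
t10.Δ0 e=1 d=1 h=1 g=1 b=1 c=1 a=1 f=1 clk=0 k=0 j=1
t10.Δ1 e=1 d=1 h=1 g=1 b=1 c=1 a=1 f=1 clk=1 k=0 j=1
t10.Δ2 e=1 d=1 h=1 g=1 b=1 c=0 a=1 f=1 clk=1 k=0 j=1
t10.Δ3 e=1 d=1 h=1 g=1 b=0 c=0 a=1 f=0 clk=1 k=0 j=1
t10.Δ4 e=0 d=1 h=1 g=1 b=0 c=0 a=1 f=0 clk=1 k=0 j=1
t10.Δ5 e=0 d=0 h=1 g=1 b=0 c=0 a=1 f=0 clk=1 k=0 j=1
t10.Δ6 e=0 d=0 h=1 g=1 b=0 c=0 a=1 f=0 clk=1 k=0 j=0
t11.Δ0 e=0 d=0 h=1 g=1 b=0 c=0 a=1 f=0 clk=1 k=0 j=0
t11.Δ1 e=0 d=0 h=1 g=1 b=0 c=0 a=1 f=0 clk=0 k=0 j=0
t12.Δ0 e=0 d=0 h=1 g=1 b=0 c=0 a=1 f=0 clk=0 k=0 j=0
t12.Δ1 e=0 d=0 h=1 g=1 b=0 c=0 a=1 f=0 clk=1 k=0 j=0
t12.Δ2 e=0 d=0 h=1 g=1 b=0 c=1 a=0 f=0 clk=1 k=0 j=0
t13.Δ0 e=0 d=0 h=1 g=1 b=0 c=1 a=0 f=0 clk=1 k=0 j=0
t13.Δ1 e=0 d=0 h=1 g=1 b=0 c=1 a=0 f=0 clk=0 k=0 j=0
t14.Δ0 e=0 d=0 h=1 g=1 b=0 c=1 a=0 f=0 clk=0 k=0 j=0
t14.Δ1 e=0 d=0 h=1 g=1 b=0 c=1 a=0 f=0 clk=1 k=0 j=0
t14.Δ2 e=0 d=0 h=1 g=1 b=0 c=1 a=1 f=0 clk=1 k=0 j=0
t14.Δ3 e=0 d=0 h=1 g=1 b=0 c=1 a=1 f=1 clk=1 k=0 j=0
t14.Δ4 e=1 d=0 h=1 g=1 b=0 c=1 a=1 f=1 clk=1 k=0 j=0
t14.Δ5 e=1 d=1 h=1 g=1 b=0 c=1 a=1 f=1 clk=1 k=0 j=0
t14.Δ6 e=1 d=1 h=1 g=1 b=1 c=1 a=1 f=1 clk=1 k=0 j=1

2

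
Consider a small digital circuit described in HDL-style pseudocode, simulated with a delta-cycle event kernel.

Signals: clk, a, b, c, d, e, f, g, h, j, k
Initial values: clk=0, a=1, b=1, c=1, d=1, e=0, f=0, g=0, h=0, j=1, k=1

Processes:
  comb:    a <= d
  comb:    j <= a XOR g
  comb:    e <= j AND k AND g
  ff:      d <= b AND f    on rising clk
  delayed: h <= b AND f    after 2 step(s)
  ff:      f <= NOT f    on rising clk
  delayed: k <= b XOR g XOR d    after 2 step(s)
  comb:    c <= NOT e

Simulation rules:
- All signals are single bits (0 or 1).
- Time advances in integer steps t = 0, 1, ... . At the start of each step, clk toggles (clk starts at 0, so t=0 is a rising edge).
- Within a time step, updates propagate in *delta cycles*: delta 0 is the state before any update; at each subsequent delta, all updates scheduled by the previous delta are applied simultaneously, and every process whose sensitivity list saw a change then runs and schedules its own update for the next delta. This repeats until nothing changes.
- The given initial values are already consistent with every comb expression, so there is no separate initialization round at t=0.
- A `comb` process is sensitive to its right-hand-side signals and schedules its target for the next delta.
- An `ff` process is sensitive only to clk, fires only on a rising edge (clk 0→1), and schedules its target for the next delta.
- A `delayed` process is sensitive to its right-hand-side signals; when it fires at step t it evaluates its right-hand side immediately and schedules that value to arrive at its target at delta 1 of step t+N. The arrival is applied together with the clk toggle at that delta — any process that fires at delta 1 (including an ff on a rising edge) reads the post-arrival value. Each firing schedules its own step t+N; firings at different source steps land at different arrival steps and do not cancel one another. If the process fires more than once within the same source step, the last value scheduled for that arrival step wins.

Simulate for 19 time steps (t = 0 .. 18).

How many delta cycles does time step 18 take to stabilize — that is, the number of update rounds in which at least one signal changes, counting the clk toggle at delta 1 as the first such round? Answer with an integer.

t0.Δ0 h=0 b=1 f=0 d=1 clk=0 j=1 g=0 e=0 a=1 k=1 c=1
t0.Δ1 h=0 b=1 f=0 d=1 clk=1 j=1 g=0 e=0 a=1 k=1 c=1
t0.Δ2 h=0 b=1 f=1 d=0 clk=1 j=1 g=0 e=0 a=1 k=1 c=1
t0.Δ3 h=0 b=1 f=1 d=0 clk=1 j=1 g=0 e=0 a=0 k=1 c=1
t0.Δ4 h=0 b=1 f=1 d=0 clk=1 j=0 g=0 e=0 a=0 k=1 c=1
t1.Δ0 h=0 b=1 f=1 d=0 clk=1 j=0 g=0 e=0 a=0 k=1 c=1
t1.Δ1 h=0 b=1 f=1 d=0 clk=0 j=0 g=0 e=0 a=0 k=1 c=1
t2.Δ0 h=0 b=1 f=1 d=0 clk=0 j=0 g=0 e=0 a=0 k=1 c=1
t2.Δ1 h=1 b=1 f=1 d=0 clk=1 j=0 g=0 e=0 a=0 k=1 c=1
t2.Δ2 h=1 b=1 f=0 d=1 clk=1 j=0 g=0 e=0 a=0 k=1 c=1
t2.Δ3 h=1 b=1 f=0 d=1 clk=1 j=0 g=0 e=0 a=1 k=1 c=1
t2.Δ4 h=1 b=1 f=0 d=1 clk=1 j=1 g=0 e=0 a=1 k=1 c=1
t3.Δ0 h=1 b=1 f=0 d=1 clk=1 j=1 g=0 e=0 a=1 k=1 c=1
t3.Δ1 h=1 b=1 f=0 d=1 clk=0 j=1 g=0 e=0 a=1 k=1 c=1
t4.Δ0 h=1 b=1 f=0 d=1 clk=0 j=1 g=0 e=0 a=1 k=1 c=1
t4.Δ1 h=0 b=1 f=0 d=1 clk=1 j=1 g=0 e=0 a=1 k=0 c=1
t4.Δ2 h=0 b=1 f=1 d=0 clk=1 j=1 g=0 e=0 a=1 k=0 c=1
t4.Δ3 h=0 b=1 f=1 d=0 clk=1 j=1 g=0 e=0 a=0 k=0 c=1
t4.Δ4 h=0 b=1 f=1 d=0 clk=1 j=0 g=0 e=0 a=0 k=0 c=1
t5.Δ0 h=0 b=1 f=1 d=0 clk=1 j=0 g=0 e=0 a=0 k=0 c=1
t5.Δ1 h=0 b=1 f=1 d=0 clk=0 j=0 g=0 e=0 a=0 k=0 c=1
t6.Δ0 h=0 b=1 f=1 d=0 clk=0 j=0 g=0 e=0 a=0 k=0 c=1
t6.Δ1 h=1 b=1 f=1 d=0 clk=1 j=0 g=0 e=0 a=0 k=1 c=1
t6.Δ2 h=1 b=1 f=0 d=1 clk=1 j=0 g=0 e=0 a=0 k=1 c=1
t6.Δ3 h=1 b=1 f=0 d=1 clk=1 j=0 g=0 e=0 a=1 k=1 c=1
t6.Δ4 h=1 b=1 f=0 d=1 clk=1 j=1 g=0 e=0 a=1 k=1 c=1
t7.Δ0 h=1 b=1 f=0 d=1 clk=1 j=1 g=0 e=0 a=1 k=1 c=1
t7.Δ1 h=1 b=1 f=0 d=1 clk=0 j=1 g=0 e=0 a=1 k=1 c=1
t8.Δ0 h=1 b=1 f=0 d=1 clk=0 j=1 g=0 e=0 a=1 k=1 c=1
t8.Δ1 h=0 b=1 f=0 d=1 clk=1 j=1 g=0 e=0 a=1 k=0 c=1
t8.Δ2 h=0 b=1 f=1 d=0 clk=1 j=1 g=0 e=0 a=1 k=0 c=1
t8.Δ3 h=0 b=1 f=1 d=0 clk=1 j=1 g=0 e=0 a=0 k=0 c=1
t8.Δ4 h=0 b=1 f=1 d=0 clk=1 j=0 g=0 e=0 a=0 k=0 c=1
t9.Δ0 h=0 b=1 f=1 d=0 clk=1 j=0 g=0 e=0 a=0 k=0 c=1
t9.Δ1 h=0 b=1 f=1 d=0 clk=0 j=0 g=0 e=0 a=0 k=0 c=1
t10.Δ0 h=0 b=1 f=1 d=0 clk=0 j=0 g=0 e=0 a=0 k=0 c=1
t10.Δ1 h=1 b=1 f=1 d=0 clk=1 j=0 g=0 e=0 a=0 k=1 c=1
t10.Δ2 h=1 b=1 f=0 d=1 clk=1 j=0 g=0 e=0 a=0 k=1 c=1
t10.Δ3 h=1 b=1 f=0 d=1 clk=1 j=0 g=0 e=0 a=1 k=1 c=1
t10.Δ4 h=1 b=1 f=0 d=1 clk=1 j=1 g=0 e=0 a=1 k=1 c=1
t11.Δ0 h=1 b=1 f=0 d=1 clk=1 j=1 g=0 e=0 a=1 k=1 c=1
t11.Δ1 h=1 b=1 f=0 d=1 clk=0 j=1 g=0 e=0 a=1 k=1 c=1
t12.Δ0 h=1 b=1 f=0 d=1 clk=0 j=1 g=0 e=0 a=1 k=1 c=1
t12.Δ1 h=0 b=1 f=0 d=1 clk=1 j=1 g=0 e=0 a=1 k=0 c=1
t12.Δ2 h=0 b=1 f=1 d=0 clk=1 j=1 g=0 e=0 a=1 k=0 c=1
t12.Δ3 h=0 b=1 f=1 d=0 clk=1 j=1 g=0 e=0 a=0 k=0 c=1
t12.Δ4 h=0 b=1 f=1 d=0 clk=1 j=0 g=0 e=0 a=0 k=0 c=1
t13.Δ0 h=0 b=1 f=1 d=0 clk=1 j=0 g=0 e=0 a=0 k=0 c=1
t13.Δ1 h=0 b=1 f=1 d=0 clk=0 j=0 g=0 e=0 a=0 k=0 c=1
t14.Δ0 h=0 b=1 f=1 d=0 clk=0 j=0 g=0 e=0 a=0 k=0 c=1
t14.Δ1 h=1 b=1 f=1 d=0 clk=1 j=0 g=0 e=0 a=0 k=1 c=1
t14.Δ2 h=1 b=1 f=0 d=1 clk=1 j=0 g=0 e=0 a=0 k=1 c=1
t14.Δ3 h=1 b=1 f=0 d=1 clk=1 j=0 g=0 e=0 a=1 k=1 c=1
t14.Δ4 h=1 b=1 f=0 d=1 clk=1 j=1 g=0 e=0 a=1 k=1 c=1
t15.Δ0 h=1 b=1 f=0 d=1 clk=1 j=1 g=0 e=0 a=1 k=1 c=1
t15.Δ1 h=1 b=1 f=0 d=1 clk=0 j=1 g=0 e=0 a=1 k=1 c=1
t16.Δ0 h=1 b=1 f=0 d=1 clk=0 j=1 g=0 e=0 a=1 k=1 c=1
t16.Δ1 h=0 b=1 f=0 d=1 clk=1 j=1 g=0 e=0 a=1 k=0 c=1
t16.Δ2 h=0 b=1 f=1 d=0 clk=1 j=1 g=0 e=0 a=1 k=0 c=1
t16.Δ3 h=0 b=1 f=1 d=0 clk=1 j=1 g=0 e=0 a=0 k=0 c=1
t16.Δ4 h=0 b=1 f=1 d=0 clk=1 j=0 g=0 e=0 a=0 k=0 c=1
t17.Δ0 h=0 b=1 f=1 d=0 clk=1 j=0 g=0 e=0 a=0 k=0 c=1
t17.Δ1 h=0 b=1 f=1 d=0 clk=0 j=0 g=0 e=0 a=0 k=0 c=1
t18.Δ0 h=0 b=1 f=1 d=0 clk=0 j=0 g=0 e=0 a=0 k=0 c=1
t18.Δ1 h=1 b=1 f=1 d=0 clk=1 j=0 g=0 e=0 a=0 k=1 c=1
t18.Δ2 h=1 b=1 f=0 d=1 clk=1 j=0 g=0 e=0 a=0 k=1 c=1
t18.Δ3 h=1 b=1 f=0 d=1 clk=1 j=0 g=0 e=0 a=1 k=1 c=1
t18.Δ4 h=1 b=1 f=0 d=1 clk=1 j=1 g=0 e=0 a=1 k=1 c=1

4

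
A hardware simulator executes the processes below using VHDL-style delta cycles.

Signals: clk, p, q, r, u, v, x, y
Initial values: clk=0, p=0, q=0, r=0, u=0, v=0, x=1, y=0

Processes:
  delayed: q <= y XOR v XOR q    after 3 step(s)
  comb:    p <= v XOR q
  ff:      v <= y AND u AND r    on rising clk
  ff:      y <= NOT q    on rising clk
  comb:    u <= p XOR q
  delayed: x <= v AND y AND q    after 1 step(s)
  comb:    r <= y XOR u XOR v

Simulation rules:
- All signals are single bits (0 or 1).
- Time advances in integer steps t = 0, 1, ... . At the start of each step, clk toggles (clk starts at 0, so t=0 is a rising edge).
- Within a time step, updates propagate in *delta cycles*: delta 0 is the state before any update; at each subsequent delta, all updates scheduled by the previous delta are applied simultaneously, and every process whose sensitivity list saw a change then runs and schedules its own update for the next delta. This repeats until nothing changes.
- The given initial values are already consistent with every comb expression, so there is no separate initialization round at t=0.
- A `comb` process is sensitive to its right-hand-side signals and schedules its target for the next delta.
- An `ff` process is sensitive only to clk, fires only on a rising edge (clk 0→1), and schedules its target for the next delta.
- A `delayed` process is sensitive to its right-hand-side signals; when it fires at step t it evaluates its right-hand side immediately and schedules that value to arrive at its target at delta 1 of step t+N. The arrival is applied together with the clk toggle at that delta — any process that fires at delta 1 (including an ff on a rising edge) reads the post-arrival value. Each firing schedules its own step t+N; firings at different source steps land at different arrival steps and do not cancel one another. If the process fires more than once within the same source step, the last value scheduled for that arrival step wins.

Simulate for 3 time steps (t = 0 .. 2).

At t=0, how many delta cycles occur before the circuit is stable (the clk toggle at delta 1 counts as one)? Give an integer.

3

[bits: y,clk,p,q,u,v,x,r]
t=0: Δ0=00000010 Δ1=01000010 Δ2=11000010 Δ3=11000011 | 3Δ
t=1: Δ0=11000011 Δ1=10000001 | 1Δ
t=2: Δ0=10000001 Δ1=11000001 | 1Δ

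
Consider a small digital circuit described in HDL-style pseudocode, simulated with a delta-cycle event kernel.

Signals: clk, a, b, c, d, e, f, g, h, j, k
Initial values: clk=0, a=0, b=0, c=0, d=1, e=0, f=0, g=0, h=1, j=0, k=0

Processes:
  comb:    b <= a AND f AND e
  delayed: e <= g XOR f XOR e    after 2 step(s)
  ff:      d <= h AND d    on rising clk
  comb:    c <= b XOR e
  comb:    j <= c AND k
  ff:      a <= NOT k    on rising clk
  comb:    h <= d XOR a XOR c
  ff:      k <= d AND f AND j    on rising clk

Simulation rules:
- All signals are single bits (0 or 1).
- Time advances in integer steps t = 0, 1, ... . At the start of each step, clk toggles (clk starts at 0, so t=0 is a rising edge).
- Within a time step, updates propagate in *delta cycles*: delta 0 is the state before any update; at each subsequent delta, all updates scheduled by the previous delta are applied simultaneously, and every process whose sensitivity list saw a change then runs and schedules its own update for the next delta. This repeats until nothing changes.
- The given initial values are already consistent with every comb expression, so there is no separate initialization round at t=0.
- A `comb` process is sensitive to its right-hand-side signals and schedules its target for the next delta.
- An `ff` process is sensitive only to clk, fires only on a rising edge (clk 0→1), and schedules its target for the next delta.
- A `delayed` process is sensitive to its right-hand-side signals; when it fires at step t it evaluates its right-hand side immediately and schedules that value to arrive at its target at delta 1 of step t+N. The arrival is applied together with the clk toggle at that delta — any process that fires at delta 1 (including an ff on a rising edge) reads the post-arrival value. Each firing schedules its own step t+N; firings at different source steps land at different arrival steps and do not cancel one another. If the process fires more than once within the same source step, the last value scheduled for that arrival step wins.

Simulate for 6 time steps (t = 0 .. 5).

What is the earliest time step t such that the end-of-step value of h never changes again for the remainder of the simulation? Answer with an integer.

t0.Δ0 c=0 h=1 a=0 g=0 b=0 clk=0 k=0 e=0 f=0 d=1 j=0
t0.Δ1 c=0 h=1 a=0 g=0 b=0 clk=1 k=0 e=0 f=0 d=1 j=0
t0.Δ2 c=0 h=1 a=1 g=0 b=0 clk=1 k=0 e=0 f=0 d=1 j=0
t0.Δ3 c=0 h=0 a=1 g=0 b=0 clk=1 k=0 e=0 f=0 d=1 j=0
t1.Δ0 c=0 h=0 a=1 g=0 b=0 clk=1 k=0 e=0 f=0 d=1 j=0
t1.Δ1 c=0 h=0 a=1 g=0 b=0 clk=0 k=0 e=0 f=0 d=1 j=0
t2.Δ0 c=0 h=0 a=1 g=0 b=0 clk=0 k=0 e=0 f=0 d=1 j=0
t2.Δ1 c=0 h=0 a=1 g=0 b=0 clk=1 k=0 e=0 f=0 d=1 j=0
t2.Δ2 c=0 h=0 a=1 g=0 b=0 clk=1 k=0 e=0 f=0 d=0 j=0
t2.Δ3 c=0 h=1 a=1 g=0 b=0 clk=1 k=0 e=0 f=0 d=0 j=0
t3.Δ0 c=0 h=1 a=1 g=0 b=0 clk=1 k=0 e=0 f=0 d=0 j=0
t3.Δ1 c=0 h=1 a=1 g=0 b=0 clk=0 k=0 e=0 f=0 d=0 j=0
t4.Δ0 c=0 h=1 a=1 g=0 b=0 clk=0 k=0 e=0 f=0 d=0 j=0
t4.Δ1 c=0 h=1 a=1 g=0 b=0 clk=1 k=0 e=0 f=0 d=0 j=0
t5.Δ0 c=0 h=1 a=1 g=0 b=0 clk=1 k=0 e=0 f=0 d=0 j=0
t5.Δ1 c=0 h=1 a=1 g=0 b=0 clk=0 k=0 e=0 f=0 d=0 j=0

2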